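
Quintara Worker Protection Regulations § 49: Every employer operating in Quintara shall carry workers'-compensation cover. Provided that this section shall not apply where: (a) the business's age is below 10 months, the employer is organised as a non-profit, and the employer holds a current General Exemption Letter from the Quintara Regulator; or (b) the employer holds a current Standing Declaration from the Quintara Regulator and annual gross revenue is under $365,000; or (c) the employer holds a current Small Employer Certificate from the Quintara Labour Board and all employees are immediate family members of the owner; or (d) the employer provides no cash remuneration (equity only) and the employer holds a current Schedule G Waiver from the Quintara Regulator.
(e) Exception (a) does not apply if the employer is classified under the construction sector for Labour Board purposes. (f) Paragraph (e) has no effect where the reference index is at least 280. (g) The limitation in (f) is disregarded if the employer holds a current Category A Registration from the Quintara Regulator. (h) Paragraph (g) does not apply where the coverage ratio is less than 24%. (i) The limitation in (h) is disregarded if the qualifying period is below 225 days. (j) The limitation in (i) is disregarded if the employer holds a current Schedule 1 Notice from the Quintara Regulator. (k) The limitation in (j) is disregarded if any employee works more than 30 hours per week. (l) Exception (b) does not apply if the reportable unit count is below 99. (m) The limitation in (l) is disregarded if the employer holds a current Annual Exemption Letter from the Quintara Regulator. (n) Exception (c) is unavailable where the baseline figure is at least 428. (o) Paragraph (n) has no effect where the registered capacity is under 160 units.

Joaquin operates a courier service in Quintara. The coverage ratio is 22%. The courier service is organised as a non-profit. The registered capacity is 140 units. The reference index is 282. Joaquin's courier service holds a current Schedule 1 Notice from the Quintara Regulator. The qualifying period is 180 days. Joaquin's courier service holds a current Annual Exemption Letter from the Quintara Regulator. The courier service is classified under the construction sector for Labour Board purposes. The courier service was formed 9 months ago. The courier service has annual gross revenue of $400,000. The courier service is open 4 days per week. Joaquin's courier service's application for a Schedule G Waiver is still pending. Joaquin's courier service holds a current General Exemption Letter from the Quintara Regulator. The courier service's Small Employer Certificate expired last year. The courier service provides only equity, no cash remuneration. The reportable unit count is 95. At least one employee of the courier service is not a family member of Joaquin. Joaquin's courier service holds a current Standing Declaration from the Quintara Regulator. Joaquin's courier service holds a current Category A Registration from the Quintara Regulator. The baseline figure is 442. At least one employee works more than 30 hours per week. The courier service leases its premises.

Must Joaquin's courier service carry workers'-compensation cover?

Yes — Joaquin's courier service must carry workers'-compensation cover.

Exception (a) is satisfied on its face — the business's age is 9 months, below the 10 months limit; the employer is a non-profit; a current General Exemption Letter is held. Turning to paragraphs (e)–(k): (e) operates against (a): the courier service is classified under the construction sector. (f) would limit (e) — the reference index is 282, meeting the 280 threshold — but (g) sets (f) aside: (g) is engaged — a current Category A Registration is held. (h) would limit (g) — the coverage ratio is 22%, less than the 24% limit — but (i) sets (h) aside: (i) operates against (h): the qualifying period is 180 days, below the 225 days limit. (j) applies (a current Schedule 1 Notice is held), but is displaced by (k): (k) operates against (j): at least one employee exceeds 30 hours/week. So (a) is unavailable.
Exception (b) does not apply: annual gross revenue is $400,000, not under $365,000.
Exception (c) fails — the Small Employer Certificate has expired.
Exception (d) fails — the Schedule G Waiver is not current.
Every exception is unavailable, so the rule governs.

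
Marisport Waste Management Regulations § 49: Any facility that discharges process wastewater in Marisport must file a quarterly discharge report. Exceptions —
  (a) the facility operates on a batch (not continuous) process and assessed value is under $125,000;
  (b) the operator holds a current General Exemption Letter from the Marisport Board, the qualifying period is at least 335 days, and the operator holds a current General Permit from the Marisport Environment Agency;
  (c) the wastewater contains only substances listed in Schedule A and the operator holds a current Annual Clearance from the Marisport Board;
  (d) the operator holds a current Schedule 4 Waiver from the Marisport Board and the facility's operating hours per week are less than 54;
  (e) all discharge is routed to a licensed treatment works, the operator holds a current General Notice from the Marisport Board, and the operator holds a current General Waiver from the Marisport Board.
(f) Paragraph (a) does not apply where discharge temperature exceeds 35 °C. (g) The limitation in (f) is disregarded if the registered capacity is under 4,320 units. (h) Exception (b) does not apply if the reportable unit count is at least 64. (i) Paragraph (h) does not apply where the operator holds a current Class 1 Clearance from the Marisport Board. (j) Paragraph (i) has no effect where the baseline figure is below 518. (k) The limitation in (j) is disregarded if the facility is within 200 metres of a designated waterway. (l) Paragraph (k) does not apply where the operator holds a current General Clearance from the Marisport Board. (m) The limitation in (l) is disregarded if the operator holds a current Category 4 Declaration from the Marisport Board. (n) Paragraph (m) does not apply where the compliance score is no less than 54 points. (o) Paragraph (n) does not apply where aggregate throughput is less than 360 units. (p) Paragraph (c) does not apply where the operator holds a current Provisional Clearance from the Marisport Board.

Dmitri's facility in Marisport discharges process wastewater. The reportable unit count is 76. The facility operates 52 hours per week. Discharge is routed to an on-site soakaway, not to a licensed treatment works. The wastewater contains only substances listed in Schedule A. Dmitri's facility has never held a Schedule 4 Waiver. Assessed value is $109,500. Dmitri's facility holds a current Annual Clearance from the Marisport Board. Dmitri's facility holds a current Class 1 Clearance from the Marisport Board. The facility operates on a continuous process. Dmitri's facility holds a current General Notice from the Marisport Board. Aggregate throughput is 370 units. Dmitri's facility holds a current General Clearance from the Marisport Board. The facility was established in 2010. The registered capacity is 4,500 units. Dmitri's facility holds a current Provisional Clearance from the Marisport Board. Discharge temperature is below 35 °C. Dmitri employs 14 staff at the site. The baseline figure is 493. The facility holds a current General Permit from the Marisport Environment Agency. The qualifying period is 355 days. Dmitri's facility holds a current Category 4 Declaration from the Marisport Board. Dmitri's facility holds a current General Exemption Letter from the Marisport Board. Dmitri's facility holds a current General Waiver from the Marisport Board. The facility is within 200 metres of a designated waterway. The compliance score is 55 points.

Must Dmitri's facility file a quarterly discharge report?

Yes — Dmitri's facility must file a quarterly discharge report.

Exception (a) does not apply: the facility operates on a continuous process.
Exception (b) is satisfied on its face — a current General Exemption Letter is held; the qualifying period is 355 days, meeting the 335 days threshold; a current General Permit is held. However, paragraphs (h)–(o) must be considered: (h) operates against (b): the reportable unit count is 76, meeting the 64 threshold. (i) would limit (h) — a current Class 1 Clearance is held — but (j) sets (i) aside: (j) operates against (i): the baseline figure is 493, below the 518 limit. (k) would limit (j) — the facility is within 200 m of a designated waterway — but (l) sets (k) aside: (l) applies — a current General Clearance is held. (m) would limit (l) — a current Category 4 Declaration is held — but (n) sets (m) aside: (n) operates against (m): the compliance score is 55 points, meeting the 54 points threshold. (o), which would lift (n), does not operate here — aggregate throughput is 370 units, not less than 360 units. (b) is therefore removed.
All of (c)'s requirements are met (the wastewater is Schedule-A-only; a current Annual Clearance is held). But: (p) is triggered — a current Provisional Clearance is held. (c) is therefore removed.
Exception (d) does not apply: no current Schedule 4 Waiver is held.
Exception (e) fails — discharge is not routed to a licensed treatment works.
None of the exceptions is available; § 49 applies in full.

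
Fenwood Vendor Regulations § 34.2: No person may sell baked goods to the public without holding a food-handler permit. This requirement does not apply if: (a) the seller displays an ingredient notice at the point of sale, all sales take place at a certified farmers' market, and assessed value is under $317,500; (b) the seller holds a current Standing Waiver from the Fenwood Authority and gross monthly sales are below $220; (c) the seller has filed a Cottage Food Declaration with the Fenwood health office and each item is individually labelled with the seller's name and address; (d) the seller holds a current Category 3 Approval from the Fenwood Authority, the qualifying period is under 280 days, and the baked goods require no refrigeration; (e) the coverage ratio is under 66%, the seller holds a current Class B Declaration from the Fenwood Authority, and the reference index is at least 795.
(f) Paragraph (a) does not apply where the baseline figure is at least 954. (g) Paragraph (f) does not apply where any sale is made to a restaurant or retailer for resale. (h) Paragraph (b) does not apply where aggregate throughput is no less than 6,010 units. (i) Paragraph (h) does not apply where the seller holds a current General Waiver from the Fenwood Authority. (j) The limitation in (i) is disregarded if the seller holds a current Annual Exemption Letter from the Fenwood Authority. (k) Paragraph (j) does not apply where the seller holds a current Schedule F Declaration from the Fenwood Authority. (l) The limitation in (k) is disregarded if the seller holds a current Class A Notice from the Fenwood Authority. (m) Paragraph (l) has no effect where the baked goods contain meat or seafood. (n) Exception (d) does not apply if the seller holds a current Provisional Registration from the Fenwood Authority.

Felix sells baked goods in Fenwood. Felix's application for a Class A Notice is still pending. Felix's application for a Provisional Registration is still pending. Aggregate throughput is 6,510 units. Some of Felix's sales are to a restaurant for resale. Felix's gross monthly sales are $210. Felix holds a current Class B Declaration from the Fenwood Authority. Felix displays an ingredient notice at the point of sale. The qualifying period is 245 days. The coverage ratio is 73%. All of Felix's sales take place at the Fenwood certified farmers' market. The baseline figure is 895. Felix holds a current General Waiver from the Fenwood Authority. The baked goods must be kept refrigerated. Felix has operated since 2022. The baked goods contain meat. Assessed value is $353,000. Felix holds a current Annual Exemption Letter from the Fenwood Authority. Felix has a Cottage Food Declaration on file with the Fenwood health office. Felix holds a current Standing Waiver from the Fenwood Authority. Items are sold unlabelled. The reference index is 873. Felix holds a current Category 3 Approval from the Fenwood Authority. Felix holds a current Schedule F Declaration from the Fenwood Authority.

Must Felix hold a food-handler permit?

No — exception (b) applies; Felix is not required to hold a food-handler permit.

Exception (a) requires that assessed value is under $317,500; but assessed value is $353,000, not under $317,500, so (a) is unavailable.
Exception (b)'s conditions are all satisfied: a current Standing Waiver is held; gross monthly sales are $210, below the $220 limit. As to paragraphs (h)–(m): (h) would limit (b) — aggregate throughput is 6,510 units, meeting the 6,010 units threshold — but (i) sets (h) aside: (i) operates against (h): a current General Waiver is held. (j) applies (a current Annual Exemption Letter is held), but is set aside by (k): (k) operates against (j): a current Schedule F Declaration is held. (l) is not triggered (no current Class A Notice is held), so (k) stands. (b) remains available.
Exception (c) requires that each item is individually labelled with the seller's name and address; but items are sold unlabelled, so (c) is unavailable.
Exception (d) fails — the baked goods require refrigeration.
Exception (e) fails — the coverage ratio is 73%, not under 66%.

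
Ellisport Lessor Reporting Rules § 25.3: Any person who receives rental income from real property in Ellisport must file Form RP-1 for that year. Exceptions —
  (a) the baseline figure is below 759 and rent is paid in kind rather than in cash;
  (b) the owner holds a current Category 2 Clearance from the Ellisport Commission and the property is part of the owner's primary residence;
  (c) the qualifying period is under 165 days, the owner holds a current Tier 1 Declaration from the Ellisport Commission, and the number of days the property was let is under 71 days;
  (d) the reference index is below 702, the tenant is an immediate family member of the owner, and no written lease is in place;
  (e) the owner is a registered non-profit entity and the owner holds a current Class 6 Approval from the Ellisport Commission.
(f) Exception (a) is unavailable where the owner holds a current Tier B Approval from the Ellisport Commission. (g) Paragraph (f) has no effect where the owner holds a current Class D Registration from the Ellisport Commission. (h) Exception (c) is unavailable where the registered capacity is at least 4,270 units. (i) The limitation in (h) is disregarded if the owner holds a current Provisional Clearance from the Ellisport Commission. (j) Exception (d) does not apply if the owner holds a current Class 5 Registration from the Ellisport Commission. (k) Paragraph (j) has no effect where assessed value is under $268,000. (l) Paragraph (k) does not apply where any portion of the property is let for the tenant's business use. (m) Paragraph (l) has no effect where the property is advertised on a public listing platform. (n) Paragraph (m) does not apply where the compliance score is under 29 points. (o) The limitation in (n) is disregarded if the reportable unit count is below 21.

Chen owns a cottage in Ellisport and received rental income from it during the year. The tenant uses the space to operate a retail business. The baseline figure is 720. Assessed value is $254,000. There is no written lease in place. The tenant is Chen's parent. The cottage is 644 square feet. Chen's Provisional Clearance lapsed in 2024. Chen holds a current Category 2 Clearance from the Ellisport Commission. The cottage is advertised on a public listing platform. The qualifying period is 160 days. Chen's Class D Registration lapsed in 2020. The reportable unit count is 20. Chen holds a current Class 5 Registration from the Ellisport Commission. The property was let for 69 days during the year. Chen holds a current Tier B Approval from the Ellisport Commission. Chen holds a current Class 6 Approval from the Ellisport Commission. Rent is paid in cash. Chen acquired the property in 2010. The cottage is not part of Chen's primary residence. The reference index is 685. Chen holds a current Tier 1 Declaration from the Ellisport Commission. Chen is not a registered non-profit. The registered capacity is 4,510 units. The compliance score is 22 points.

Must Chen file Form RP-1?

Exception (a) does not apply: rent is paid in cash.
Exception (b) fails — the cottage is not part of the primary residence.
Exception (c)'s conditions are all satisfied: the qualifying period is 160 days, under the 165 days limit; a current Tier 1 Declaration is held; the number of days the property was let is 69 days, under the 71 days limit. But applying paragraphs (h)–(i): (h) operates against (c): the registered capacity is 4,510 units, meeting the 4,270 units threshold. (i), which would lift (h), is not triggered — no current Provisional Clearance is held. Exception (c) does not apply.
All of (d)'s requirements are met (the reference index is 685, below the 702 limit; the tenant is an immediate family member; there is no written lease). Applying paragraphs (j)–(o): (j) operates (a current Class 5 Registration is held), but is set aside by (k): (k) operates against (j): assessed value is $254,000, under the $268,000 limit. (l) operates (the space is let for business use), but is overridden by (m): (m) is triggered — the property is publicly advertised. (n) would limit (m) — the compliance score is 22 points, under the 29 points limit — but (o) sets (n) aside: (o) operates against (n): the reportable unit count is 20, below the 21 limit. (d) remains available.
Exception (e) requires that the owner is a registered non-profit entity; but Chen is not a registered non-profit, so (e) is unavailable.

No — exception (d) applies; Chen is not required to file Form RP-1.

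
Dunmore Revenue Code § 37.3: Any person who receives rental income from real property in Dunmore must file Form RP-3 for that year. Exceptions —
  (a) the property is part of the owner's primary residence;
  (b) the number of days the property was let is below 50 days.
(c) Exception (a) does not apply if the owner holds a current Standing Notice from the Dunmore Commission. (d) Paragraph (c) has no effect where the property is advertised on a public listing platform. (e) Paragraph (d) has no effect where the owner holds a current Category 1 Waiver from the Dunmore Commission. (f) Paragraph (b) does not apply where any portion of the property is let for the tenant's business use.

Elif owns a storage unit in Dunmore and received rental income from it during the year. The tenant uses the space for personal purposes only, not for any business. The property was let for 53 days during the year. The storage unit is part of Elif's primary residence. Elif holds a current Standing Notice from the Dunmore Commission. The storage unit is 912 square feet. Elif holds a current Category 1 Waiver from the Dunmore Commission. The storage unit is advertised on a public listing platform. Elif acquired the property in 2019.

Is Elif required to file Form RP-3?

Exception (a): the storage unit is part of the primary residence — every condition holds. Turning to paragraphs (c)–(e): (c) is triggered — a current Standing Notice is held. (d) applies (the property is publicly advertised), but is overridden by (e): (e) is triggered — a current Category 1 Waiver is held. So (a) is unavailable.
Exception (b) requires that the number of days the property was let is below 50 days; but the number of days the property was let is 53 days, not below 50 days, so (b) is unavailable.
None of the exceptions is available; § 37.3 applies in full.

Yes — Elif must file Form RP-3.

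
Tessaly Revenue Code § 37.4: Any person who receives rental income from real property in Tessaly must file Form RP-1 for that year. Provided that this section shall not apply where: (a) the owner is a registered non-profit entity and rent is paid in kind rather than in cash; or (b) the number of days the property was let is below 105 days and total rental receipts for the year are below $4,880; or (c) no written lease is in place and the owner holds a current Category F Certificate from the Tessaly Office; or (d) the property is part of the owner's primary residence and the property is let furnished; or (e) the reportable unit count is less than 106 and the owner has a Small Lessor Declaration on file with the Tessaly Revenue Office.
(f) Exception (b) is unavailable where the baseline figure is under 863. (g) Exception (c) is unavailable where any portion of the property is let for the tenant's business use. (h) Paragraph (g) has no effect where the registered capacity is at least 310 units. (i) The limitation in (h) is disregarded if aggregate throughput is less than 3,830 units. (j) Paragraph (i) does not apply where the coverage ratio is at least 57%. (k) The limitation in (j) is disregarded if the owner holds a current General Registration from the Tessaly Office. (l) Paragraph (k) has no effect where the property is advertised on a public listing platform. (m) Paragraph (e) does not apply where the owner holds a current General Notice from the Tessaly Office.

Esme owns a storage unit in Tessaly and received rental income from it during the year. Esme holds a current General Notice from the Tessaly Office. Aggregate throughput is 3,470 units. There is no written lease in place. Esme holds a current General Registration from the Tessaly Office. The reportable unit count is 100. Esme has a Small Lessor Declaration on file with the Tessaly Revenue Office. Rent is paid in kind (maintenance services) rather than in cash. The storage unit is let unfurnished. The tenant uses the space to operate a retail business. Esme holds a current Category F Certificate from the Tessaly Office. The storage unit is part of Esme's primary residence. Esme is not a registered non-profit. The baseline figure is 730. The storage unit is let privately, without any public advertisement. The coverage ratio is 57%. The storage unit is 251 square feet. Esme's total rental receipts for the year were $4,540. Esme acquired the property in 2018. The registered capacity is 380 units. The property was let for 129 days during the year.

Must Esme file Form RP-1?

Yes — Esme must file Form RP-1.

Exception (a) does not apply: Esme is not a registered non-profit.
Exception (b) fails — the number of days the property was let is 129 days, not below 105 days.
Exception (c)'s conditions are all satisfied: there is no written lease; a current Category F Certificate is held. Turning to paragraphs (g)–(l): (g) is triggered — the space is let for business use. (h) is triggered (the registered capacity is 380 units, meeting the 310 units threshold), but is set aside by (i): (i) operates — aggregate throughput is 3,470 units, less than the 3,830 units limit. (j) is engaged (the coverage ratio is 57%, meeting the 57% threshold), but is itself disapplied by (k): (k) is engaged — a current General Registration is held. (l), which would lift (k), does not operate here — the property is let privately without advertisement. So (c) is unavailable.
Exception (d) requires that the property is let furnished; but the property is let unfurnished, so (d) is unavailable.
Exception (e): the reportable unit count is 100, less than the 106 limit; a Small Lessor Declaration is on file — every condition holds. However, paragraph (m) must be considered: (m) operates against (e): a current General Notice is held. So (e) is unavailable.
No exception is made out. Esme falls within the general rule.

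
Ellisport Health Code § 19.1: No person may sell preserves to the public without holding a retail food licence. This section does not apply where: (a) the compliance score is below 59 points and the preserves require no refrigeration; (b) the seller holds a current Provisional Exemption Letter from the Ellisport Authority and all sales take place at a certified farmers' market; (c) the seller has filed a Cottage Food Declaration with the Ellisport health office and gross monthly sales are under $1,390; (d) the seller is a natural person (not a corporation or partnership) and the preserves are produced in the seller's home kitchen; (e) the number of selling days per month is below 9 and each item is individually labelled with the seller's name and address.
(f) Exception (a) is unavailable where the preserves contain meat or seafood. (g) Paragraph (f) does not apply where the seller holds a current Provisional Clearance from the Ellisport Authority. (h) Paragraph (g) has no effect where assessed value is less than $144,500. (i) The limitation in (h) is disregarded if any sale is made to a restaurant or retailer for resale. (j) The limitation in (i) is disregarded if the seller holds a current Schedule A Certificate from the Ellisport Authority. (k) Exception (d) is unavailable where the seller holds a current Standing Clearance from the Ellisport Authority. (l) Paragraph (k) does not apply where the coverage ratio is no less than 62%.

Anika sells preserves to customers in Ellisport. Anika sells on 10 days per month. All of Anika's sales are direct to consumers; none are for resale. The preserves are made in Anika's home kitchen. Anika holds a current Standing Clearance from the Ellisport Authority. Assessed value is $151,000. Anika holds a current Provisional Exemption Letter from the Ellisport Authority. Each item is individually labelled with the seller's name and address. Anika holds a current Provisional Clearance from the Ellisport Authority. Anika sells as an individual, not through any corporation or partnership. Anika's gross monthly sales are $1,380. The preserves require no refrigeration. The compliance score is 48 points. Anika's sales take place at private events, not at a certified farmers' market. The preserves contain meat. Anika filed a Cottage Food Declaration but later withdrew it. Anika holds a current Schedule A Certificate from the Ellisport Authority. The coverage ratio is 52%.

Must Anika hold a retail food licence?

No — exception (a) applies; Anika is not required to hold a retail food licence.

All of (a)'s requirements are met (the compliance score is 48 points, below the 59 points limit; the preserves are shelf-stable). As to paragraphs (f)–(j): (f) would limit (a) — the preserves contain meat — but (g) sets (f) aside: (g) applies — a current Provisional Clearance is held. (h), which would lift (g), is not engaged — assessed value is $151,000, not less than $144,500. (a) remains available.
Exception (b) fails — sales are at private events, not a certified farmers' market.
Exception (c) fails — the Cottage Food Declaration was withdrawn.
Exception (d) is satisfied on its face — the seller is a natural person; the preserves are home-kitchen produced. However, paragraphs (k)–(l) must be considered: (k) applies — a current Standing Clearance is held. (l) does not operate here (the coverage ratio is 52%, short of 62%), so (k) stands. Exception (d) does not apply.
Exception (e) fails — the number of selling days per month is 10, not below 9.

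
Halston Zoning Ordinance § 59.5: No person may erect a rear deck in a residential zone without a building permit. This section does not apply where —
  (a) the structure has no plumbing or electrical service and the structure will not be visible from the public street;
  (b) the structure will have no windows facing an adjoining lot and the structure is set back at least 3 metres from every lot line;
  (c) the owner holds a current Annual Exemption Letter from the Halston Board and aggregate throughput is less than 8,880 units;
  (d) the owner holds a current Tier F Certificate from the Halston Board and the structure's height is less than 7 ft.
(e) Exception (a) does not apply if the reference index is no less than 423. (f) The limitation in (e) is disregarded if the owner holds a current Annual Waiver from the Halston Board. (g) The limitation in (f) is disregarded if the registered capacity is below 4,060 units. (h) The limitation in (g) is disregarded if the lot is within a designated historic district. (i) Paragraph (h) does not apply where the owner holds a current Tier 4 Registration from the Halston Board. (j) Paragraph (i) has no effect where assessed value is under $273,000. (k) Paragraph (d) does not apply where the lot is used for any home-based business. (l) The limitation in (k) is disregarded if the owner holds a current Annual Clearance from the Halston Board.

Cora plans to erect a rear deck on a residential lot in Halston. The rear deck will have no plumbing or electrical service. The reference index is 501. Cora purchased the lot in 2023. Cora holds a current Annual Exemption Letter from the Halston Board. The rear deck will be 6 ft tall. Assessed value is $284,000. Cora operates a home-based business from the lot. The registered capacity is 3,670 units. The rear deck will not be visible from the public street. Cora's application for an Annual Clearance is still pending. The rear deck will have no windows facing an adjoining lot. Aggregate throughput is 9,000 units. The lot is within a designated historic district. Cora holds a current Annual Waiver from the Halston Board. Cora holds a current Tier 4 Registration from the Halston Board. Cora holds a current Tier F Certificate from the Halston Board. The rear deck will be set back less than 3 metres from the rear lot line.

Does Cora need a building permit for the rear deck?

Exception (a): there is no plumbing or electrical service; the structure will not be visible from the street — every condition holds. However, paragraphs (e)–(j) must be considered: (e) is engaged — the reference index is 501, meeting the 423 threshold. (f) operates (a current Annual Waiver is held), but is overridden by (g): (g) operates against (f): the registered capacity is 3,670 units, below the 4,060 units limit. (h) applies (the lot is in a historic district), but is displaced by (i): (i) is triggered — a current Tier 4 Registration is held. (j) is not engaged (assessed value is $284,000, not under $273,000), so (i) stands. So (a) is unavailable.
Exception (b) requires that the structure is set back at least 3 metres from every lot line; but the rear setback is under 3 m, so (b) is unavailable.
Exception (c) fails — aggregate throughput is 9,000 units, not less than 8,880 units.
Exception (d) is satisfied on its face — a current Tier F Certificate is held; the structure's height is 6 ft, less than the 7 ft limit. But: (k) operates — a home-based business operates on the lot. (l) is not engaged (there is no Annual Clearance in force), so (k) stands. Exception (d) does not apply.
Every exception is unavailable, so the rule governs.

Yes — Cora must obtain a building permit.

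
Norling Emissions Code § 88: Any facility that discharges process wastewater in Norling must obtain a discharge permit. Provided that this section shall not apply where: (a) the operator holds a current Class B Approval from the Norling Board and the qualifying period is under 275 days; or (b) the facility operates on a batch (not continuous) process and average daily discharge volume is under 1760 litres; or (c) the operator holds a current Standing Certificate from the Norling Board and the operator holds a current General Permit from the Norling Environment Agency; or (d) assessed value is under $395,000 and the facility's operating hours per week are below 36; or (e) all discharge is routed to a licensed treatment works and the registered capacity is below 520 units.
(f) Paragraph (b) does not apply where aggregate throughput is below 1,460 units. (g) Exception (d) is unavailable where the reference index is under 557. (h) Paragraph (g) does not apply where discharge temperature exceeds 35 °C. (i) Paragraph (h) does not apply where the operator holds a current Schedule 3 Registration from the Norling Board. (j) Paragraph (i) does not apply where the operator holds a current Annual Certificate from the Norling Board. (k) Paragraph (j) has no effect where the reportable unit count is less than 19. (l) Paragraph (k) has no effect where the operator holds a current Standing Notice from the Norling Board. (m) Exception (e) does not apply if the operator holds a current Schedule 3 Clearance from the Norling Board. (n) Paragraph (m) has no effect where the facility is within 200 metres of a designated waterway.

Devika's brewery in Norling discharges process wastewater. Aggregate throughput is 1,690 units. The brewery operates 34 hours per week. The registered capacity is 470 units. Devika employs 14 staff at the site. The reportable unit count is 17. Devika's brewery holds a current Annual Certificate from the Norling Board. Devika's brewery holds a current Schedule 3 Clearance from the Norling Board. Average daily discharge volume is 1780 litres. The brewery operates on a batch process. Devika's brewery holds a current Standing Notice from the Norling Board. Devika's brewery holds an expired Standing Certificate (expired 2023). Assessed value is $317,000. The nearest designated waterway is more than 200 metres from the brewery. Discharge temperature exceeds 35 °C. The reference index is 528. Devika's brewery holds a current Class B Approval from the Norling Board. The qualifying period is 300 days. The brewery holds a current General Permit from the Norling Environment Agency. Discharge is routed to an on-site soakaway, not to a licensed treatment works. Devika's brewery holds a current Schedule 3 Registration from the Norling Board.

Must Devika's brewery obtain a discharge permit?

Exception (a) fails — the qualifying period is 300 days, not under 275 days.
Exception (b) does not apply: average daily discharge volume is 1780 litres, not under 1760 litres.
Exception (c) requires that the operator holds a current Standing Certificate from the Norling Board; but there is no Standing Certificate in force, so (c) is unavailable.
All of (d)'s requirements are met (assessed value is $317,000, under the $395,000 limit; the facility's operating hours per week are 34, below the 36 limit). Considering the limiting provisions: (g) applies (the reference index is 528, under the 557 limit), but is overridden by (h): (h) is triggered — discharge temperature exceeds 35 °C. (i) is engaged (a current Schedule 3 Registration is held), but yields to (j): (j) operates against (i): a current Annual Certificate is held. (k) is triggered (the reportable unit count is 17, less than the 19 limit), but is displaced by (l): (l) applies — a current Standing Notice is held. Exception (d) stands.
Exception (e) does not apply: discharge is not routed to a licensed treatment works.

No — exception (d) applies; Devika's brewery is not required to obtain a discharge permit.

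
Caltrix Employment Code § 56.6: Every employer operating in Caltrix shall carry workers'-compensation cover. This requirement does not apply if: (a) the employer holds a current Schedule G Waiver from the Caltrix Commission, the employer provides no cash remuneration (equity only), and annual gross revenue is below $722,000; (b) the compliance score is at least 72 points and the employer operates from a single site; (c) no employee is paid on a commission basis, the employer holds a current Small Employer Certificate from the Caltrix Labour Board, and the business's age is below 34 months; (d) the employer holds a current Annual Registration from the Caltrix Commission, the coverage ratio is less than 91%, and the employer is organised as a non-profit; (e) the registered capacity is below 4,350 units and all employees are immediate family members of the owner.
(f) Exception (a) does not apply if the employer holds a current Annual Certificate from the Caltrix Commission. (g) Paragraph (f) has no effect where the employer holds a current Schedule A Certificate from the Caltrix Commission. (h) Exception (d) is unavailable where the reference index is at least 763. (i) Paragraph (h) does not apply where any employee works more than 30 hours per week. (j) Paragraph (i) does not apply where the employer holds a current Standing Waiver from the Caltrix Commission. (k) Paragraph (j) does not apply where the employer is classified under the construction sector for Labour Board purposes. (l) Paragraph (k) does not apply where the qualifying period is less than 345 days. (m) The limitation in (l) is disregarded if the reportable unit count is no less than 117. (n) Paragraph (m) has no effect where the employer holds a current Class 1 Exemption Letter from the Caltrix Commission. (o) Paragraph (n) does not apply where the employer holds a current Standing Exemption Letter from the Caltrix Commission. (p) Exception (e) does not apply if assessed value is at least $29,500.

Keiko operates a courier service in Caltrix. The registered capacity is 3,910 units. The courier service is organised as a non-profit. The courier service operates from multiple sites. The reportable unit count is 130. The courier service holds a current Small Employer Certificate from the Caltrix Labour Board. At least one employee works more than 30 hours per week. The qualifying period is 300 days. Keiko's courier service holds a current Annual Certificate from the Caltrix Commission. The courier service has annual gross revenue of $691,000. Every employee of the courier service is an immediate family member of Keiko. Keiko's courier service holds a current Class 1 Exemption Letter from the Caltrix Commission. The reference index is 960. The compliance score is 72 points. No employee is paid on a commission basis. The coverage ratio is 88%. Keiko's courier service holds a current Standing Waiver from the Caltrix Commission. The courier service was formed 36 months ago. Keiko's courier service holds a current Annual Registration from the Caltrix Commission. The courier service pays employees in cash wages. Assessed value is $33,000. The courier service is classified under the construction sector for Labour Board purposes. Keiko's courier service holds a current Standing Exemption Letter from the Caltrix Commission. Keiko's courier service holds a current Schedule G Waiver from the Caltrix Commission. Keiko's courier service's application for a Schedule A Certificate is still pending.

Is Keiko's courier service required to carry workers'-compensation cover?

No — exception (d) applies; Keiko's courier service is not required to carry workers'-compensation cover.

Exception (a) requires that the employer provides no cash remuneration (equity only); but employees are paid cash wages, so (a) is unavailable.
Exception (b) requires that the employer operates from a single site; but the employer operates from multiple sites, so (b) is unavailable.
Exception (c) does not apply: the business's age is 36 months, not below 34 months.
Exception (d)'s conditions are all satisfied: a current Annual Registration is held; the coverage ratio is 88%, less than the 91% limit; the employer is a non-profit. Considering the limiting provisions: (h) would limit (d) — the reference index is 960, meeting the 763 threshold — but (i) sets (h) aside: (i) operates against (h): at least one employee exceeds 30 hours/week. (j) is triggered (a current Standing Waiver is held), but is overridden by (k): (k) operates against (j): the courier service is classified under the construction sector. (l) operates (the qualifying period is 300 days, less than the 345 days limit), but is overridden by (m): (m) operates against (l): the reportable unit count is 130, meeting the 117 threshold. (n) would limit (m) — a current Class 1 Exemption Letter is held — but (o) sets (n) aside: (o) operates against (n): a current Standing Exemption Letter is held. So (d) applies.
Exception (e)'s conditions are all satisfied: the registered capacity is 3,910 units, below the 4,350 units limit; every employee is an immediate family member. Turning to paragraph (p): (p) is triggered — assessed value is $33,000, meeting the $29,500 threshold. (e) is therefore removed.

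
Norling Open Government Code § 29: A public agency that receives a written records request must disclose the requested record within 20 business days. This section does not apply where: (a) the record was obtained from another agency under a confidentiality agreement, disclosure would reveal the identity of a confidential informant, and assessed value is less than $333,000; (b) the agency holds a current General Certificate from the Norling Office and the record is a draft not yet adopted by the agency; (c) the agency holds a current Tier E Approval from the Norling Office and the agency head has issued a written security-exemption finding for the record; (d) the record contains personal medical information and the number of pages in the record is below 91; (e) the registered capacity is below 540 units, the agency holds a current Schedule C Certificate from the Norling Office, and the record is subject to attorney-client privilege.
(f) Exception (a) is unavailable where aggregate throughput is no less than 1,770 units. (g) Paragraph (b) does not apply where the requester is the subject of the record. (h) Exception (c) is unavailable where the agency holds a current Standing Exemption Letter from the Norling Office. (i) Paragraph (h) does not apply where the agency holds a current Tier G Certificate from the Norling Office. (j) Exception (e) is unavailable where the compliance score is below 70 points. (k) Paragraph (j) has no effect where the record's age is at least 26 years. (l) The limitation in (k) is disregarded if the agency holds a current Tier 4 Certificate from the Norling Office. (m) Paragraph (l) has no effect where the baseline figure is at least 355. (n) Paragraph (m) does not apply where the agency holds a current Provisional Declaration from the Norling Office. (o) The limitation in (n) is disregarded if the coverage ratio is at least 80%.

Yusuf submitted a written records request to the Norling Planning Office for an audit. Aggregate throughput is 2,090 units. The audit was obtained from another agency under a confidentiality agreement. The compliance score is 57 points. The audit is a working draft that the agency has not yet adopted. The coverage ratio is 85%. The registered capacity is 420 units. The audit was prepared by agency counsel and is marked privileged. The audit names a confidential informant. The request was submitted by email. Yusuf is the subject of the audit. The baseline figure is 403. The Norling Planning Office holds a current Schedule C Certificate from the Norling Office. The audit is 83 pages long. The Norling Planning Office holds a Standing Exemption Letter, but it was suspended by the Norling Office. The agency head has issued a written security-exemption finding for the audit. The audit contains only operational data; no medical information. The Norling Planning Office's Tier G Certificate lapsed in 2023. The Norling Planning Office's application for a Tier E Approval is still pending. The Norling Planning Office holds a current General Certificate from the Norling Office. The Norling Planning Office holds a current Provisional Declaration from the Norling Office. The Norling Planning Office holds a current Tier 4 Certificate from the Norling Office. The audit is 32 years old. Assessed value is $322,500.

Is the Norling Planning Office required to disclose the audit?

Exception (a) is satisfied on its face — the audit was obtained under a confidentiality agreement; the audit names a confidential informant; assessed value is $322,500, less than the $333,000 limit. But: (f) operates against (a): aggregate throughput is 2,090 units, meeting the 1,770 units threshold. So (a) is unavailable.
Exception (b): a current General Certificate is held; the audit is an unadopted draft — every condition holds. But applying paragraph (g): (g) operates against (b): Yusuf is the subject of the audit. So (b) is unavailable.
Exception (c) requires that the agency holds a current Tier E Approval from the Norling Office; but there is no Tier E Approval in force, so (c) is unavailable.
Exception (d) fails — the audit contains only operational data.
Exception (e): the registered capacity is 420 units, below the 540 units limit; a current Schedule C Certificate is held; the audit is privileged — every condition holds. Considering the limiting provisions: (j) would limit (e) — the compliance score is 57 points, below the 70 points limit — but (k) sets (j) aside: (k) operates against (j): the record's age is 32 years, meeting the 26 years threshold. (l) would limit (k) — a current Tier 4 Certificate is held — but (m) sets (l) aside: (m) operates against (l): the baseline figure is 403, meeting the 355 threshold. (n) would limit (m) — a current Provisional Declaration is held — but (o) sets (n) aside: (o) operates against (n): the coverage ratio is 85%, meeting the 80% threshold. (e) remains available.

No — exception (e) applies; the Norling Planning Office is not required to disclose the audit.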